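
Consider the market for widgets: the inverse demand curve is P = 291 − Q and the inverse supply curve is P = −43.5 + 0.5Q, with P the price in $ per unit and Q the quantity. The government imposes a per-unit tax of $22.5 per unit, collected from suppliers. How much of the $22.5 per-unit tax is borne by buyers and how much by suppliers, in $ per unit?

Inverting to Q(P) form: Qd = 291 − P; Qs = 2P + 87.
Before the tax: set 291 − P = 2P + 87 → P* = $68, Q* = 223.
With the tax collected from suppliers, supply shifts: Qs = 2(P − 22.5) + 87.
New equilibrium: buyers pay $83, suppliers receive $60.5, Q = 208. (Wedge: Pb − Ps = 22.5.)
Burden on buyers: $15; on suppliers: $7.5. (They sum to $22.5.)
The less price-elastic side of the market bears the larger share of a per-unit tax.

Buyers bear $15 per unit; suppliers bear $7.5 per unit.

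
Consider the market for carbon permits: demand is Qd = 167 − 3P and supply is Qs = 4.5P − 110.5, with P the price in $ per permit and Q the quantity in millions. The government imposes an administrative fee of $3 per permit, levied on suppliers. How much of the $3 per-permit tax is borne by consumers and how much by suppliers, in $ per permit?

Consumers bear $1.8 per permit; suppliers bear $1.2 per permit.

Without the tax, 167 − 3P = 4.5P − 110.5 gives 7.5P = 277.5, so P* = $37 and Q* = 56.
With the tax collected from suppliers, supply shifts: Qs = 4.5(P − 3) − 110.5.
New equilibrium: consumers pay $38.8, suppliers receive $35.8, Q = 50.6. (Wedge: Pb − Ps = 3.)
Burden on consumers: $1.8; on suppliers: $1.2. (They sum to $3.)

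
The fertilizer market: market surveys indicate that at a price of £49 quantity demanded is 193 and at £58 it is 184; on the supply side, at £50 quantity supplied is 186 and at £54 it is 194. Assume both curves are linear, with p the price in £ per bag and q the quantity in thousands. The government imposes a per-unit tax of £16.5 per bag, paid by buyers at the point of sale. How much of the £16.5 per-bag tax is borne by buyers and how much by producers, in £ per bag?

Buyers bear £11 per bag; producers bear £5.5 per bag.

Demand slope: (184 − 193)/(58 − 49) = -1, so qd = 242 − p.
Supply slope: (194 − 186)/(54 − 50) = 2, so qs = 2p + 86.
Without the tax, 242 − p = 2p + 86 gives 3p = 156, so p* = £52 and q* = 190.
With the tax collected from buyers, demand (in seller-price terms) shifts: qd = 242 − (p + 16.5).
New equilibrium: buyers pay £63, producers receive £46.5, q = 179. (Wedge: pb − ps = 16.5.)
Burden on buyers: £11; on producers: £5.5. (They sum to £16.5.)
The less price-elastic side of the market bears the larger share of a per-unit tax.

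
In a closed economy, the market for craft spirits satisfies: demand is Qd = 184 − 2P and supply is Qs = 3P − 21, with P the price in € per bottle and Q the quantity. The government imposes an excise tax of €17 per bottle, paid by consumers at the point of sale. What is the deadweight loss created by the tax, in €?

Before the tax: set 184 − 2P = 3P − 21 → P* = €41, Q* = 102.
With the tax collected from consumers, demand (in seller-price terms) shifts: Qd = 184 − 2(P + 17).
Solving gives Q = 81.6 with consumers paying €51.2 and producers receiving €34.2 (the €17 wedge).
Quantity falls by |ΔQ| = |102 − 81.6| = 20.4.
DWL = ½ · t · |ΔQ| = ½ · 17 · 20.4 = €173.4.

Deadweight loss = €173.4.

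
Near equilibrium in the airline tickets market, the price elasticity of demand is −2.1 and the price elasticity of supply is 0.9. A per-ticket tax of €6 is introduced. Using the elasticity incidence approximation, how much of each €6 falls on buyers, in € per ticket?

Buyers bear ≈ €1.8 per ticket.

Incidence ratio: buyers' share ≈ εs / (εs + |εd|) = 0.9 / (0.9 + 2.1) = 0.3.
So buyers bear ≈ 0.3 × €6 = €1.8; sellers bear €4.2.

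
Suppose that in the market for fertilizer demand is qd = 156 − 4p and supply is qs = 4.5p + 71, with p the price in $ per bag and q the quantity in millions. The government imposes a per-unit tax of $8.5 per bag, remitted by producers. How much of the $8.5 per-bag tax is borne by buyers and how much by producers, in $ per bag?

Buyers bear $4.5 per bag; producers bear $4 per bag.

Without the tax, 156 − 4p = 4.5p + 71 gives 8.5p = 85, so p* = $10 and q* = 116.
With the tax collected from producers, supply shifts: qs = 4.5(p − 8.5) + 71.
New equilibrium: buyers pay $14.5, producers receive $6, q = 98. (Wedge: pb − ps = 8.5.)
Burden on buyers: $4.5; on producers: $4. (They sum to $8.5.)
The less price-elastic side of the market bears the larger share of a per-unit tax.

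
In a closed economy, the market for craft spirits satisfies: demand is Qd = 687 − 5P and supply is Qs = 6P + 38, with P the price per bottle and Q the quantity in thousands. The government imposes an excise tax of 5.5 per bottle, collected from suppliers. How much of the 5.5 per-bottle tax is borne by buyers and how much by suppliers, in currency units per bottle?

Buyers bear 3 per bottle; suppliers bear 2.5 per bottle.

Without the tax, 687 − 5P = 6P + 38 gives 11P = 649, so P* = 59 and Q* = 392.
With the tax collected from suppliers, supply shifts: Qs = 6(P − 5.5) + 38.
Solving gives Q = 377 with buyers paying 62 and suppliers receiving 56.5 (the 5.5 wedge).
Burden on buyers: 3; on suppliers: 2.5. (They sum to 5.5.)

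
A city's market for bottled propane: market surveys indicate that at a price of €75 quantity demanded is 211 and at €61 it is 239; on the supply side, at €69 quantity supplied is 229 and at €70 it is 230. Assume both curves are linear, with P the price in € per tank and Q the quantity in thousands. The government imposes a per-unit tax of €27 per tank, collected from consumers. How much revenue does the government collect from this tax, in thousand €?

Demand slope: (239 − 211)/(61 − 75) = -2, so Qd = 361 − 2P.
Supply slope: (230 − 229)/(70 − 69) = 1, so Qs = P + 160.
Before the tax: set 361 − 2P = P + 160 → P* = €67, Q* = 227.
With the tax collected from consumers, demand (in seller-price terms) shifts: Qd = 361 − 2(P + 27).
Solving gives Q = 209 with consumers paying €76 and producers receiving €49 (the €27 wedge).
Revenue = t · Q = 27 · 209 = €5643.

Tax revenue = €5643 thousand.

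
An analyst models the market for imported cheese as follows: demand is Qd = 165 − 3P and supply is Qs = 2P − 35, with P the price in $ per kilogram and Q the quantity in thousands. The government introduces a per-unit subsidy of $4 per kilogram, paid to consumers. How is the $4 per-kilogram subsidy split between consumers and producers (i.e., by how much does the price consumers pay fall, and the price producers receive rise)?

Consumers gain $1.6 per kilogram; producers gain $2.4 per kilogram.

Before the subsidy: set 165 − 3P = 2P − 35 → P* = $40, Q* = 45.
With a per-unit subsidy paid to consumers, each effectively pays P − 4, so demand becomes Qd = 165 − 3(P − 4).
New equilibrium: consumers pay $38.4, producers receive $42.4, Q = 49.8. (Wedge: Pb − Ps = −4.)
Gain to consumers: $1.6; to producers: $2.4. (They sum to $4.)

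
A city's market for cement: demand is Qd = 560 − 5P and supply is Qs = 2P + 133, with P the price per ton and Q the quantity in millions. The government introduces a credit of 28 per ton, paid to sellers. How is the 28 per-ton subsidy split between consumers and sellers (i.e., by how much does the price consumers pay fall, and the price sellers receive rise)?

Consumers gain 8 per ton; sellers gain 20 per ton.

Before the subsidy: set 560 − 5P = 2P + 133 → P* = 61, Q* = 255.
With a per-unit subsidy paid to sellers, each receives P + 28 per unit sold, so supply becomes Qs = 2(P + 28) + 133.
New equilibrium: consumers pay 53, sellers receive 81, Q = 295. (Wedge: Pb − Ps = −28.)
Gain to consumers: 8; to sellers: 20. (They sum to 28.)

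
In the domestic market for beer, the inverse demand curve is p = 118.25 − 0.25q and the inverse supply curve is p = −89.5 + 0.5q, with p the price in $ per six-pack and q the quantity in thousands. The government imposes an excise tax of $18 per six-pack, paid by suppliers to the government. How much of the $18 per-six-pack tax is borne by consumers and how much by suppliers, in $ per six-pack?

Inverting to q(p) form: qd = 473 − 4p; qs = 2p + 179.
Without the tax, 473 − 4p = 2p + 179 gives 6p = 294, so p* = $49 and q* = 277.
With the tax collected from suppliers, supply shifts: qs = 2(p − 18) + 179.
New equilibrium: consumers pay $55, suppliers receive $37, q = 253. (Wedge: pb − ps = 18.)
Burden on consumers: $6; on suppliers: $12. (They sum to $18.)

Consumers bear $6 per six-pack; suppliers bear $12 per six-pack.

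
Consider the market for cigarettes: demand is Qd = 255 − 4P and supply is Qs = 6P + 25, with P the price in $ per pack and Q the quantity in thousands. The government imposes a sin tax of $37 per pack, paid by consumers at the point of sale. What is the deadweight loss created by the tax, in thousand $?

Deadweight loss = $1642.8 thousand.

Before the tax: set 255 − 4P = 6P + 25 → P* = $23, Q* = 163.
With the tax collected from consumers, demand (in seller-price terms) shifts: Qd = 255 − 4(P + 37).
New equilibrium: consumers pay $45.2, producers receive $8.2, Q = 74.2. (Wedge: Pb − Ps = 37.)
Quantity falls by |ΔQ| = |163 − 74.2| = 88.8.
DWL = ½ · t · |ΔQ| = ½ · 37 · 88.8 = $1642.8.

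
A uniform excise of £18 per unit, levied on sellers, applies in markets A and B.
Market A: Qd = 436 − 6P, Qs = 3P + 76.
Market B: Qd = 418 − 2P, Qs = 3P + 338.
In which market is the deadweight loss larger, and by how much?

Market A, by £129.6.

Market A: pre-tax P* = £40, Q* = 196; post-tax Q = 160; deadweight loss = £324.
Market B: pre-tax P* = £16, Q* = 386; post-tax Q = 364.4; deadweight loss = £194.4.
Difference: £324 vs £194.4 → market A is larger by £129.6.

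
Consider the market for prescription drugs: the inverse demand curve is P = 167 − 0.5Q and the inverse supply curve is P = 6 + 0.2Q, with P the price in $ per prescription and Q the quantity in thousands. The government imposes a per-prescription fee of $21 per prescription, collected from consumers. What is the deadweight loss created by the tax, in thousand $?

Deadweight loss = $315 thousand.

Inverting to Q(P) form: Qd = 334 − 2P; Qs = 5P − 30.
Without the tax, 334 − 2P = 5P − 30 gives 7P = 364, so P* = $52 and Q* = 230.
With the tax collected from consumers, demand (in seller-price terms) shifts: Qd = 334 − 2(P + 21).
Solving gives Q = 200 with consumers paying $67 and suppliers receiving $46 (the $21 wedge).
Quantity falls by |ΔQ| = |230 − 200| = 30.
DWL = ½ · t · |ΔQ| = ½ · 21 · 30 = $315.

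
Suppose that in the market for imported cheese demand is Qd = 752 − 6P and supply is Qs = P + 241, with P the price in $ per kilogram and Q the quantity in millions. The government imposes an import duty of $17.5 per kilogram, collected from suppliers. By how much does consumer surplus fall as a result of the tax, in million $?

Before the tax: set 752 − 6P = P + 241 → P* = $73, Q* = 314.
With the tax collected from suppliers, supply shifts: Qs = (P − 17.5) + 241.
Solving gives Q = 299 with buyers paying $75.5 and suppliers receiving $58 (the $17.5 wedge).
ΔCS is the trapezoid between Q = 299 and Q = 314 of height $2.5: ½ · (314 + 299) · 2.5 = $766.25.

Consumer surplus falls by $766.25 million.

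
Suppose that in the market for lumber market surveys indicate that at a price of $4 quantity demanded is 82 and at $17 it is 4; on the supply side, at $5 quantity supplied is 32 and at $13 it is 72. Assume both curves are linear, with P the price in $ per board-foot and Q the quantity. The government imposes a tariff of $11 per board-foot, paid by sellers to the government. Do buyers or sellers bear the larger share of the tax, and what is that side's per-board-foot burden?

Demand slope: (4 − 82)/(17 − 4) = -6, so Qd = 106 − 6P.
Supply slope: (72 − 32)/(13 − 5) = 5, so Qs = 5P + 7.
Before the tax: set 106 − 6P = 5P + 7 → P* = $9, Q* = 52.
With the tax collected from sellers, supply shifts: Qs = 5(P − 11) + 7.
New equilibrium: buyers pay $14, sellers receive $3, Q = 22. (Wedge: Pb − Ps = 11.)
Per-board-foot burden: buyers $5, sellers $6.
Sellers take the larger share because supply is less price-elastic here (demand slope 6 vs supply slope 5).
The less price-elastic side of the market bears the larger share of a per-unit tax.

Sellers bear the larger share: $6 per board-foot.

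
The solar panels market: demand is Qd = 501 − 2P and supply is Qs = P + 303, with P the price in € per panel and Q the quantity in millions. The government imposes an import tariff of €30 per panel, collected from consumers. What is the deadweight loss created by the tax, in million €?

Before the tax: set 501 − 2P = P + 303 → P* = €66, Q* = 369.
With the tax collected from consumers, demand (in seller-price terms) shifts: Qd = 501 − 2(P + 30).
New equilibrium: consumers pay €76, suppliers receive €46, Q = 349. (Wedge: Pb − Ps = 30.)
Quantity falls by |ΔQ| = |369 − 349| = 20.
DWL = ½ · t · |ΔQ| = ½ · 30 · 20 = €300.

Deadweight loss = €300 million.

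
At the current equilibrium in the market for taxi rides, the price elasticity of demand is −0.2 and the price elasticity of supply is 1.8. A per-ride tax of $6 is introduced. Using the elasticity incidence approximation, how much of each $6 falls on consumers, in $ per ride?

Incidence ratio: consumers' share ≈ εs / (εs + |εd|) = 1.8 / (1.8 + 0.2) = 0.9.
So consumers bear ≈ 0.9 × $6 = $5.4; sellers bear $0.6.

Consumers bear ≈ $5.4 per ride.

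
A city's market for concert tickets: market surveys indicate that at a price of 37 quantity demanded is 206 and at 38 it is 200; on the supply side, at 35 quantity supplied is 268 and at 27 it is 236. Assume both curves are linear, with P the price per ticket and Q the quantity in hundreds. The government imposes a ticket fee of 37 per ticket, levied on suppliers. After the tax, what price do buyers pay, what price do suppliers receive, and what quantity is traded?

Demand slope: (200 − 206)/(38 − 37) = -6, so Qd = 428 − 6P.
Supply slope: (236 − 268)/(27 − 35) = 4, so Qs = 4P + 128.
Before the tax: set 428 − 6P = 4P + 128 → P* = 30, Q* = 248.
With the tax collected from suppliers, supply shifts: Qs = 4(P − 37) + 128.
New equilibrium: buyers pay 44.8, suppliers receive 7.8, Q = 159.2. (Wedge: Pb − Ps = 37.)
The less price-elastic side of the market bears the larger share of a per-unit tax.

Buyers pay 44.8; suppliers receive 7.8; quantity = 159.2.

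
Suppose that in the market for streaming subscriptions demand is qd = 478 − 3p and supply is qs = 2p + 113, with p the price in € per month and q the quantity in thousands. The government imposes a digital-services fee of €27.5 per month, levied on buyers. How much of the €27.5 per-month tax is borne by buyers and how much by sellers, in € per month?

Buyers bear €11 per month; sellers bear €16.5 per month.

Before the tax: set 478 − 3p = 2p + 113 → p* = €73, q* = 259.
With the tax collected from buyers, demand (in seller-price terms) shifts: qd = 478 − 3(p + 27.5).
Solving gives q = 226 with buyers paying €84 and sellers receiving €56.5 (the €27.5 wedge).
Burden on buyers: €11; on sellers: €16.5. (They sum to €27.5.)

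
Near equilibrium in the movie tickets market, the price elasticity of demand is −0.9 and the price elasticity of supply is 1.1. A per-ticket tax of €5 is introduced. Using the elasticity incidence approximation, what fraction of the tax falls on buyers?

Incidence ratio: buyers' share ≈ εs / (εs + |εd|) = 1.1 / (1.1 + 0.9) = 0.55.
Supply is the more elastic side, so buyers bear the larger share.

Buyers' share ≈ 0.55.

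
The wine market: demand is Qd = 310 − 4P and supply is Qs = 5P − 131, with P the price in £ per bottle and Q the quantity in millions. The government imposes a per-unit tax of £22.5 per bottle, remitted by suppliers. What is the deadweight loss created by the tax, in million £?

Deadweight loss = £562.5 million.

Without the tax, 310 − 4P = 5P − 131 gives 9P = 441, so P* = £49 and Q* = 114.
With the tax collected from suppliers, supply shifts: Qs = 5(P − 22.5) − 131.
Solving gives Q = 64 with consumers paying £61.5 and suppliers receiving £39 (the £22.5 wedge).
Quantity falls by |ΔQ| = |114 − 64| = 50.
DWL = ½ · t · |ΔQ| = ½ · 22.5 · 50 = £562.5.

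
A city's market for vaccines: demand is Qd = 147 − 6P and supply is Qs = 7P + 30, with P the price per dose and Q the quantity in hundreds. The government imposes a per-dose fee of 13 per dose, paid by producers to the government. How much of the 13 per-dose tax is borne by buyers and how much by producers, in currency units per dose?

Buyers bear 7 per dose; producers bear 6 per dose.

Without the tax, 147 − 6P = 7P + 30 gives 13P = 117, so P* = 9 and Q* = 93.
With the tax collected from producers, supply shifts: Qs = 7(P − 13) + 30.
New equilibrium: buyers pay 16, producers receive 3, Q = 51. (Wedge: Pb − Ps = 13.)
Burden on buyers: 7; on producers: 6. (They sum to 13.)
The less price-elastic side of the market bears the larger share of a per-unit tax.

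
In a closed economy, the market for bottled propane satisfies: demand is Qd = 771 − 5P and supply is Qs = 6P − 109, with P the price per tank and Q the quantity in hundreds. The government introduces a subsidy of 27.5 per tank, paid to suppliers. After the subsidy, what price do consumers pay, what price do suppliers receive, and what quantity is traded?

Consumers pay 65; suppliers receive 92.5; quantity = 446.

Without the subsidy, 771 − 5P = 6P − 109 gives 11P = 880, so P* = 80 and Q* = 371.
With a per-unit subsidy paid to suppliers, each receives P + 27.5 per unit sold, so supply becomes Qs = 6(P + 27.5) − 109.
Solving gives Q = 446 with consumers paying 65 and suppliers receiving 92.5 (the 27.5 wedge).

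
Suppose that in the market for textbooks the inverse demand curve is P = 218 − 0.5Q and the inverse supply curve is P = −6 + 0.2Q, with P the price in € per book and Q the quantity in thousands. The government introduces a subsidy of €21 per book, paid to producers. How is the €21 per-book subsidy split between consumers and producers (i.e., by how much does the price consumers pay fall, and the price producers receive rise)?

Inverting to Q(P) form: Qd = 436 − 2P; Qs = 5P + 30.
Without the subsidy, 436 − 2P = 5P + 30 gives 7P = 406, so P* = €58 and Q* = 320.
With a per-unit subsidy paid to producers, each receives P + 21 per unit sold, so supply becomes Qs = 5(P + 21) + 30.
New equilibrium: consumers pay €43, producers receive €64, Q = 350. (Wedge: Pb − Ps = −21.)
Gain to consumers: €15; to producers: €6. (They sum to €21.)

Consumers gain €15 per book; producers gain €6 per book.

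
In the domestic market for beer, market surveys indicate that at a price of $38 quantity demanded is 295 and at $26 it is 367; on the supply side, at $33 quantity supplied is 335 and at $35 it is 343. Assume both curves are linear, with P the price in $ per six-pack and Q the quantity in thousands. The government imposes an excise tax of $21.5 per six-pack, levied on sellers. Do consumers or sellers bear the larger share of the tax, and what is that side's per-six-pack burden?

Sellers bear the larger share: $12.9 per six-pack.

Demand slope: (367 − 295)/(26 − 38) = -6, so Qd = 523 − 6P.
Supply slope: (343 − 335)/(35 − 33) = 4, so Qs = 4P + 203.
Before the tax: set 523 − 6P = 4P + 203 → P* = $32, Q* = 331.
With the tax collected from sellers, supply shifts: Qs = 4(P − 21.5) + 203.
Solving gives Q = 279.4 with consumers paying $40.6 and sellers receiving $19.1 (the $21.5 wedge).
Per-six-pack burden: consumers $8.6, sellers $12.9.
Sellers take the larger share because supply is less price-elastic here (demand slope 6 vs supply slope 4).
The less price-elastic side of the market bears the larger share of a per-unit tax.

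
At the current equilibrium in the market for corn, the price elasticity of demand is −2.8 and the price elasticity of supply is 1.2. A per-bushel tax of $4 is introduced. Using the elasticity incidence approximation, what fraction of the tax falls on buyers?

Buyers' share ≈ 0.3.

Incidence ratio: buyers' share ≈ εs / (εs + |εd|) = 1.2 / (1.2 + 2.8) = 0.3.
Supply is the less elastic side, so buyers bear the smaller share.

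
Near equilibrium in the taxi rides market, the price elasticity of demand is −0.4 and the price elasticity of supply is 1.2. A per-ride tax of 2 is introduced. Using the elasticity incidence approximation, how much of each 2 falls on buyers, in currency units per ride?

Buyers bear ≈ 1.5 per ride.

Incidence ratio: buyers' share ≈ εs / (εs + |εd|) = 1.2 / (1.2 + 0.4) = 0.75.
So buyers bear ≈ 0.75 × 2 = 1.5; producers bear 0.5.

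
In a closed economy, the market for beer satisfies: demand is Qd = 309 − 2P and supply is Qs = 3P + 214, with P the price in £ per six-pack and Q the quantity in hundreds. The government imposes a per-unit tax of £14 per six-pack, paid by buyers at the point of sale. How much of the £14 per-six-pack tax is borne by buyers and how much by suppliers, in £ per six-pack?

Without the tax, 309 − 2P = 3P + 214 gives 5P = 95, so P* = £19 and Q* = 271.
With the tax collected from buyers, demand (in seller-price terms) shifts: Qd = 309 − 2(P + 14).
Solving gives Q = 254.2 with buyers paying £27.4 and suppliers receiving £13.4 (the £14 wedge).
Burden on buyers: £8.4; on suppliers: £5.6. (They sum to £14.)

Buyers bear £8.4 per six-pack; suppliers bear £5.6 per six-pack.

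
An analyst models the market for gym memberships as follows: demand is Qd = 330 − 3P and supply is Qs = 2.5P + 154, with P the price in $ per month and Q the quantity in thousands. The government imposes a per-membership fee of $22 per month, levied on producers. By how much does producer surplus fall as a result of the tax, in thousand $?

Producer surplus falls by $2628 thousand.

Without the tax, 330 − 3P = 2.5P + 154 gives 5.5P = 176, so P* = $32 and Q* = 234.
With the tax collected from producers, supply shifts: Qs = 2.5(P − 22) + 154.
Solving gives Q = 204 with buyers paying $42 and producers receiving $20 (the $22 wedge).
ΔPS is the trapezoid between Q = 204 and Q = 234 of height $12: ½ · (234 + 204) · 12 = $2628.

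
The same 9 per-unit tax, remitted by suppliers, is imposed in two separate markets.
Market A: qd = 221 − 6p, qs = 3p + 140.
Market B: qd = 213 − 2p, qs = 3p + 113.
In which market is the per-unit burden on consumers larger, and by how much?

Market A: pre-tax p* = 9, q* = 167; post-tax q = 149; per-unit burden on consumers = 3.
Market B: pre-tax p* = 20, q* = 173; post-tax q = 162.2; per-unit burden on consumers = 5.4.
Difference: 3 vs 5.4 → market B is larger by 2.4.

Market B, by 2.4.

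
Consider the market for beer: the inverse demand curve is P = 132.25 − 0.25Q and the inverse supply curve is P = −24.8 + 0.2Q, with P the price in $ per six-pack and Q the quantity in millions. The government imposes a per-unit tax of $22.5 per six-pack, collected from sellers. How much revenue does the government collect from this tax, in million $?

Inverting to Q(P) form: Qd = 529 − 4P; Qs = 5P + 124.
Before the tax: set 529 − 4P = 5P + 124 → P* = $45, Q* = 349.
With the tax collected from sellers, supply shifts: Qs = 5(P − 22.5) + 124.
New equilibrium: consumers pay $57.5, sellers receive $35, Q = 299. (Wedge: Pb − Ps = 22.5.)
Revenue = t · Q = 22.5 · 299 = $6727.5.

Tax revenue = $6727.5 million.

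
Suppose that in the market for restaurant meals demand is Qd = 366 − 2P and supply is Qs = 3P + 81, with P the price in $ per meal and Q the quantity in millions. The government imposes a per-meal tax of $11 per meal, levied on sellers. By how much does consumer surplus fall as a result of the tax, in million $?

Before the tax: set 366 − 2P = 3P + 81 → P* = $57, Q* = 252.
With the tax collected from sellers, supply shifts: Qs = 3(P − 11) + 81.
New equilibrium: buyers pay $63.6, sellers receive $52.6, Q = 238.8. (Wedge: Pb − Ps = 11.)
ΔCS is the trapezoid between Q = 238.8 and Q = 252 of height $6.6: ½ · (252 + 238.8) · 6.6 = $1619.64.

Consumer surplus falls by $1619.64 million.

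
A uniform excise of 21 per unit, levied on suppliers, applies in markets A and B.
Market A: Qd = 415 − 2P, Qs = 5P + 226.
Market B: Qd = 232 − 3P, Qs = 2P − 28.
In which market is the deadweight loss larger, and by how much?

Market A, by 50.4.

Market A: pre-tax P* = 27, Q* = 361; post-tax Q = 331; deadweight loss = 315.
Market B: pre-tax P* = 52, Q* = 76; post-tax Q = 50.8; deadweight loss = 264.6.
Difference: 315 vs 264.6 → market A is larger by 50.4.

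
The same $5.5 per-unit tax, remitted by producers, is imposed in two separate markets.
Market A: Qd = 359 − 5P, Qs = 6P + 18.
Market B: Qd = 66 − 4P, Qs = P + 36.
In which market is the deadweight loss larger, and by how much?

Market A: pre-tax P* = $31, Q* = 204; post-tax Q = 189; deadweight loss = $41.25.
Market B: pre-tax P* = $6, Q* = 42; post-tax Q = 37.6; deadweight loss = $12.1.
Difference: $41.25 vs $12.1 → market A is larger by $29.15.

Market A, by $29.15.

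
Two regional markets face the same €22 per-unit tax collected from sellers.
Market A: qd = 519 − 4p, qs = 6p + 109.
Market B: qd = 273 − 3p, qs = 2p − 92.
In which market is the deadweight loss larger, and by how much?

Market A, by €290.4.

Market A: pre-tax p* = €41, q* = 355; post-tax q = 302.2; deadweight loss = €580.8.
Market B: pre-tax p* = €73, q* = 54; post-tax q = 27.6; deadweight loss = €290.4.
Difference: €580.8 vs €290.4 → market A is larger by €290.4.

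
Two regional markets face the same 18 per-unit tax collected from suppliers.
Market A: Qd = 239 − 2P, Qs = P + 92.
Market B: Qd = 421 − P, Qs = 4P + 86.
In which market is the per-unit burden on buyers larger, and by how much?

Market A: pre-tax P* = 49, Q* = 141; post-tax Q = 129; per-unit burden on buyers = 6.
Market B: pre-tax P* = 67, Q* = 354; post-tax Q = 339.6; per-unit burden on buyers = 14.4.
Difference: 6 vs 14.4 → market B is larger by 8.4.

Market B, by 8.4.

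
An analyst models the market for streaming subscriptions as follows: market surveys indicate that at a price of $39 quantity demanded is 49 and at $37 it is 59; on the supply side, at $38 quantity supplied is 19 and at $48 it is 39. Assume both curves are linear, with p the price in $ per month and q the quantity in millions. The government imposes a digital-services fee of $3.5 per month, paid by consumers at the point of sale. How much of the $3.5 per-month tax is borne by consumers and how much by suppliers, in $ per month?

Consumers bear $1 per month; suppliers bear $2.5 per month.

Demand slope: (59 − 49)/(37 − 39) = -5, so qd = 244 − 5p.
Supply slope: (39 − 19)/(48 − 38) = 2, so qs = 2p − 57.
Without the tax, 244 − 5p = 2p − 57 gives 7p = 301, so p* = $43 and q* = 29.
With the tax collected from consumers, demand (in seller-price terms) shifts: qd = 244 − 5(p + 3.5).
Solving gives q = 24 with consumers paying $44 and suppliers receiving $40.5 (the $3.5 wedge).
Burden on consumers: $1; on suppliers: $2.5. (They sum to $3.5.)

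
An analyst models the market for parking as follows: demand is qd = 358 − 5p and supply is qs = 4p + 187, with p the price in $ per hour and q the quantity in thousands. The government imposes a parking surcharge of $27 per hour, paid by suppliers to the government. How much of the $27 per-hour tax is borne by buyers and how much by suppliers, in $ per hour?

Without the tax, 358 − 5p = 4p + 187 gives 9p = 171, so p* = $19 and q* = 263.
With the tax collected from suppliers, supply shifts: qs = 4(p − 27) + 187.
New equilibrium: buyers pay $31, suppliers receive $4, q = 203. (Wedge: pb − ps = 27.)
Burden on buyers: $12; on suppliers: $15. (They sum to $27.)

Buyers bear $12 per hour; suppliers bear $15 per hour.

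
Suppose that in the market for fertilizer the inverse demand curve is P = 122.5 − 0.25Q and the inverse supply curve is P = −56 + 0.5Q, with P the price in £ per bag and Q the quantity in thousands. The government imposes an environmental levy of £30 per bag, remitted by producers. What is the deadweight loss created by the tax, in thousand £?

Deadweight loss = £600 thousand.

Rewrite in direct form: Qd = 490 − 4P and Qs = 2P + 112.
Before the tax: set 490 − 4P = 2P + 112 → P* = £63, Q* = 238.
With the tax collected from producers, supply shifts: Qs = 2(P − 30) + 112.
Solving gives Q = 198 with consumers paying £73 and producers receiving £43 (the £30 wedge).
Quantity falls by |ΔQ| = |238 − 198| = 40.
DWL = ½ · t · |ΔQ| = ½ · 30 · 40 = £600.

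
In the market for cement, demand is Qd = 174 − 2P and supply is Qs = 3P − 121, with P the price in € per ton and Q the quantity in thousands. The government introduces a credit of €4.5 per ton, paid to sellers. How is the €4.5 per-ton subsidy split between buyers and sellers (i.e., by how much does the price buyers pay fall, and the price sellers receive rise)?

Buyers gain €2.7 per ton; sellers gain €1.8 per ton.

Before the subsidy: set 174 − 2P = 3P − 121 → P* = €59, Q* = 56.
With a per-unit subsidy paid to sellers, each receives P + 4.5 per unit sold, so supply becomes Qs = 3(P + 4.5) − 121.
New equilibrium: buyers pay €56.3, sellers receive €60.8, Q = 61.4. (Wedge: Pb − Ps = −4.5.)
Gain to buyers: €2.7; to sellers: €1.8. (They sum to €4.5.)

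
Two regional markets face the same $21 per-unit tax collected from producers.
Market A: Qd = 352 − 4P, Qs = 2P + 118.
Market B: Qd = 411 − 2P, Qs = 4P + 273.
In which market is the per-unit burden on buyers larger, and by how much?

Market B, by $7.

Market A: pre-tax P* = $39, Q* = 196; post-tax Q = 168; per-unit burden on buyers = $7.
Market B: pre-tax P* = $23, Q* = 365; post-tax Q = 337; per-unit burden on buyers = $14.
Difference: $7 vs $14 → market B is larger by $7.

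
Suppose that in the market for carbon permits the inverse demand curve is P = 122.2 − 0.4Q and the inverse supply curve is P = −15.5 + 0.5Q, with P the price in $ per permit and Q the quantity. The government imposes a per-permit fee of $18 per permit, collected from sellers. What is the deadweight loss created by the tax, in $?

Deadweight loss = $180.

Inverting to Q(P) form: Qd = 305.5 − 2.5P; Qs = 2P + 31.
Without the tax, 305.5 − 2.5P = 2P + 31 gives 4.5P = 274.5, so P* = $61 and Q* = 153.
With the tax collected from sellers, supply shifts: Qs = 2(P − 18) + 31.
New equilibrium: buyers pay $69, sellers receive $51, Q = 133. (Wedge: Pb − Ps = 18.)
Quantity falls by |ΔQ| = |153 − 133| = 20.
DWL = ½ · t · |ΔQ| = ½ · 18 · 20 = $180.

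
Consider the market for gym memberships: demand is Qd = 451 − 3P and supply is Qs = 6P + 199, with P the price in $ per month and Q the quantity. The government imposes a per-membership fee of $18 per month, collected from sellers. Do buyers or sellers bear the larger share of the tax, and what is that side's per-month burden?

Buyers bear the larger share: $12 per month.

Before the tax: set 451 − 3P = 6P + 199 → P* = $28, Q* = 367.
With the tax collected from sellers, supply shifts: Qs = 6(P − 18) + 199.
New equilibrium: buyers pay $40, sellers receive $22, Q = 331. (Wedge: Pb − Ps = 18.)
Per-month burden: buyers $12, sellers $6.
Buyers take the larger share because demand is less price-elastic here (demand slope 3 vs supply slope 6).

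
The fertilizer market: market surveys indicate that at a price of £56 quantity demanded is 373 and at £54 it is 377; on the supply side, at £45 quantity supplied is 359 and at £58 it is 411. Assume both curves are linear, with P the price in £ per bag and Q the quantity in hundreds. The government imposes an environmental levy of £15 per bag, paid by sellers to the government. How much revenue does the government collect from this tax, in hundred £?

Tax revenue = £5445 hundred.

Demand slope: (377 − 373)/(54 − 56) = -2, so Qd = 485 − 2P.
Supply slope: (411 − 359)/(58 − 45) = 4, so Qs = 4P + 179.
Without the tax, 485 − 2P = 4P + 179 gives 6P = 306, so P* = £51 and Q* = 383.
With the tax collected from sellers, supply shifts: Qs = 4(P − 15) + 179.
Solving gives Q = 363 with consumers paying £61 and sellers receiving £46 (the £15 wedge).
Revenue = t · Q = 15 · 363 = £5445.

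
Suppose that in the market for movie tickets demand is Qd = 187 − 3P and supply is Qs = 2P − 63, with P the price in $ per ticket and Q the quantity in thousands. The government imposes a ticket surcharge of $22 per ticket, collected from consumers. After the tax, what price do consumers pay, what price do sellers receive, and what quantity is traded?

Before the tax: set 187 − 3P = 2P − 63 → P* = $50, Q* = 37.
With the tax collected from consumers, demand (in seller-price terms) shifts: Qd = 187 − 3(P + 22).
New equilibrium: consumers pay $58.8, sellers receive $36.8, Q = 10.6. (Wedge: Pb − Ps = 22.)
The less price-elastic side of the market bears the larger share of a per-unit tax.

Consumers pay $58.8; sellers receive $36.8; quantity = 10.6.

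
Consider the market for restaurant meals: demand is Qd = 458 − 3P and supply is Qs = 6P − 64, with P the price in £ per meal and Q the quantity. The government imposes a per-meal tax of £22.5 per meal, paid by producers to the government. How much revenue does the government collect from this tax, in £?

Without the tax, 458 − 3P = 6P − 64 gives 9P = 522, so P* = £58 and Q* = 284.
With the tax collected from producers, supply shifts: Qs = 6(P − 22.5) − 64.
Solving gives Q = 239 with buyers paying £73 and producers receiving £50.5 (the £22.5 wedge).
Revenue = t · Q = 22.5 · 239 = £5377.5.

Tax revenue = £5377.5.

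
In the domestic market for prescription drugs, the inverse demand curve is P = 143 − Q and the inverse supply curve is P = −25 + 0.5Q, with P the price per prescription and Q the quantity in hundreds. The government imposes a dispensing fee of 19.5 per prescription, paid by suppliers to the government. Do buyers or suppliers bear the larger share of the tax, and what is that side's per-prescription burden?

Buyers bear the larger share: 13 per prescription.

Inverting to Q(P) form: Qd = 143 − P; Qs = 2P + 50.
Before the tax: set 143 − P = 2P + 50 → P* = 31, Q* = 112.
With the tax collected from suppliers, supply shifts: Qs = 2(P − 19.5) + 50.
New equilibrium: buyers pay 44, suppliers receive 24.5, Q = 99. (Wedge: Pb − Ps = 19.5.)
Per-prescription burden: buyers 13, suppliers 6.5.
Buyers take the larger share because demand is less price-elastic here (demand slope 1 vs supply slope 2).
The less price-elastic side of the market bears the larger share of a per-unit tax.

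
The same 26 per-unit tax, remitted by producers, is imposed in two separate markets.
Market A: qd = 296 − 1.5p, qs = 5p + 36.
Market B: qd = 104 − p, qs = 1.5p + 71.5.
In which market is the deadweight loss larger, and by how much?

Market A, by 187.2.

Market A: pre-tax p* = 40, q* = 236; post-tax q = 206; deadweight loss = 390.
Market B: pre-tax p* = 13, q* = 91; post-tax q = 75.4; deadweight loss = 202.8.
Difference: 390 vs 202.8 → market A is larger by 187.2.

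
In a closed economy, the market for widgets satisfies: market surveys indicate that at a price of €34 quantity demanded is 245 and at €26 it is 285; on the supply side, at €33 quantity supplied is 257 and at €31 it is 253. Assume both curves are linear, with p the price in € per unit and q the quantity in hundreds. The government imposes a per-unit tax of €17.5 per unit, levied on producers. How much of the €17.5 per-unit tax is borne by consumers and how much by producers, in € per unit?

Consumers bear €5 per unit; producers bear €12.5 per unit.

Demand slope: (285 − 245)/(26 − 34) = -5, so qd = 415 − 5p.
Supply slope: (253 − 257)/(31 − 33) = 2, so qs = 2p + 191.
Before the tax: set 415 − 5p = 2p + 191 → p* = €32, q* = 255.
With the tax collected from producers, supply shifts: qs = 2(p − 17.5) + 191.
Solving gives q = 230 with consumers paying €37 and producers receiving €19.5 (the €17.5 wedge).
Burden on consumers: €5; on producers: €12.5. (They sum to €17.5.)
The less price-elastic side of the market bears the larger share of a per-unit tax.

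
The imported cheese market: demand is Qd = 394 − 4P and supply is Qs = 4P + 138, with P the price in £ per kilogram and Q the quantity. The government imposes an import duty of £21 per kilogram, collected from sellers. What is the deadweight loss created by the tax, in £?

Deadweight loss = £441.

Before the tax: set 394 − 4P = 4P + 138 → P* = £32, Q* = 266.
With the tax collected from sellers, supply shifts: Qs = 4(P − 21) + 138.
Solving gives Q = 224 with consumers paying £42.5 and sellers receiving £21.5 (the £21 wedge).
Quantity falls by |ΔQ| = |266 − 224| = 42.
DWL = ½ · t · |ΔQ| = ½ · 21 · 42 = £441.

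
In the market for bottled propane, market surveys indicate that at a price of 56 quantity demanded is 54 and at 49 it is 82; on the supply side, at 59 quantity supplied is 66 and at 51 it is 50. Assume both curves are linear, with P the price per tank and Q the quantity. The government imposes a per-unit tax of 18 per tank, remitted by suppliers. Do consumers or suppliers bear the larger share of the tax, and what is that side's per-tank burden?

Suppliers bear the larger share: 12 per tank.

Demand slope: (82 − 54)/(49 − 56) = -4, so Qd = 278 − 4P.
Supply slope: (50 − 66)/(51 − 59) = 2, so Qs = 2P − 52.
Before the tax: set 278 − 4P = 2P − 52 → P* = 55, Q* = 58.
With the tax collected from suppliers, supply shifts: Qs = 2(P − 18) − 52.
Solving gives Q = 34 with consumers paying 61 and suppliers receiving 43 (the 18 wedge).
Per-tank burden: consumers 6, suppliers 12.
Suppliers take the larger share because supply is less price-elastic here (demand slope 4 vs supply slope 2).
The less price-elastic side of the market bears the larger share of a per-unit tax.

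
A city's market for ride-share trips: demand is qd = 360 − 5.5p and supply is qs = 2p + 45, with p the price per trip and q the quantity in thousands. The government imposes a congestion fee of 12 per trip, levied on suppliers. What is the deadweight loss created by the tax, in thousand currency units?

Before the tax: set 360 − 5.5p = 2p + 45 → p* = 42, q* = 129.
With the tax collected from suppliers, supply shifts: qs = 2(p − 12) + 45.
Solving gives q = 111.4 with consumers paying 45.2 and suppliers receiving 33.2 (the 12 wedge).
Quantity falls by |ΔQ| = |129 − 111.4| = 17.6.
DWL = ½ · t · |ΔQ| = ½ · 12 · 17.6 = 105.6.

Deadweight loss = 105.6 thousand.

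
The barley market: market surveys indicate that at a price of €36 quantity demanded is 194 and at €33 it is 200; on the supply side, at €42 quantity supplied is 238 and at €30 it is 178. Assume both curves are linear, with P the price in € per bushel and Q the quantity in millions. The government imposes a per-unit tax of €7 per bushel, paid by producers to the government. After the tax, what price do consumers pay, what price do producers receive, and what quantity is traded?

Consumers pay €39; producers receive €32; quantity = 188.

Demand slope: (200 − 194)/(33 − 36) = -2, so Qd = 266 − 2P.
Supply slope: (178 − 238)/(30 − 42) = 5, so Qs = 5P + 28.
Without the tax, 266 − 2P = 5P + 28 gives 7P = 238, so P* = €34 and Q* = 198.
With the tax collected from producers, supply shifts: Qs = 5(P − 7) + 28.
New equilibrium: consumers pay €39, producers receive €32, Q = 188. (Wedge: Pb − Ps = 7.)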